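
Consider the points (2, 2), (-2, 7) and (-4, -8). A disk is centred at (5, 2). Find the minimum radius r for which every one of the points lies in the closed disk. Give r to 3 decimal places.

The required radius is the distance from (5, 2) to the farthest point.
Squared distances: 9, 74, 181.
Maximum is 181, attained at (-4, -8).
r = √181 ≈ 13.454.

13.454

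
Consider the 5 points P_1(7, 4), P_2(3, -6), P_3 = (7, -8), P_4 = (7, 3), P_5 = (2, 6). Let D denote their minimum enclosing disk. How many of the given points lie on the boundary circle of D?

2

The minimum enclosing circle of a finite set is fixed by two of the points (as a diameter) or three (as a circumcircle).
The farthest pair is P_3–P_5 with squared distance 221. The circle on this segment as diameter has centre (4.5, -1) and r² = 221/4 = 55.25.
Check P_1: distance² to centre = 31.25 ≤ 55.25, so it lies inside.
All remaining points lie in this disk, and no smaller disk contains both endpoints, so this is the minimum enclosing circle.
The points at distance exactly r from the centre are P_3, P_5 — 2 points.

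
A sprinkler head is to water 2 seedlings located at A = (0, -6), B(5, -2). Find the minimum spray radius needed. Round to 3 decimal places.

3.202

The smallest circle enclosing two points has them as diameter endpoints.
Centre = midpoint = (2.5, -4); r² = |AB|²/4 = 41/4 = 10.25.
r = √(10.25) ≈ 3.202.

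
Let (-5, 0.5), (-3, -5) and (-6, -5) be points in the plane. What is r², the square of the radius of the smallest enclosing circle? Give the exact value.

17125/1936

Call the three points A, B, C in the order given.
Side lengths²: AB² = 34.25, AC² = 31.25, BC² = 9.
Since AB² = 34.25 < 31.25 + 9 = 40.25, the triangle is acute, so the smallest enclosing circle is the circumcircle.
Circumcentre = (-4.5, -107/44), r² = 17125/1936.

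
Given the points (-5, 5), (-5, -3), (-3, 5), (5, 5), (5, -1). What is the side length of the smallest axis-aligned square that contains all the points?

10

The bounding box has width 10 and height 8.
An axis-aligned square enclosing the set must have side ≥ max(width, height).
So the minimum side is max(10, 8) = 10.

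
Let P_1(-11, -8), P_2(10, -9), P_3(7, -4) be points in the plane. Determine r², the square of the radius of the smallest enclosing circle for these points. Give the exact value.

Side lengths²: P_1P_2² = 442, P_1P_3² = 340, P_2P_3² = 34.
Since P_1P_2² = 442 ≥ 340 + 34 = 374, the angle opposite P_1P_2 is not acute, so the smallest enclosing circle has P_1P_2 as diameter.
Centre = midpoint of P_1P_2 = (-0.5, -8.5), r² = 442/4 = 110.5.

110.5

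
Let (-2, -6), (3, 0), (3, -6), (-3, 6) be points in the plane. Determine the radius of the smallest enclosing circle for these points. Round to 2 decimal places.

The minimum enclosing circle of a finite set is fixed by two of the points (as a diameter) or three (as a circumcircle).
The farthest pair is (3, -6)–(-3, 6) with squared distance 180. The circle on this segment as diameter has centre (0, 0) and r² = 180/4 = 45.
Check (-2, -6): distance² to centre = 40 ≤ 45, so it lies inside.
All remaining points lie in this disk, and no smaller disk contains both endpoints, so this is the minimum enclosing circle.
r = √45 ≈ 6.71.

6.71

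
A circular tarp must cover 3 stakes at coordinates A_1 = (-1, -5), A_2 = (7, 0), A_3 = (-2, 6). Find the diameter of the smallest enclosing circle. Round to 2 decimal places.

12.12

Side lengths²: A_1A_2² = 89, A_1A_3² = 122, A_2A_3² = 117.
Since A_1A_3² = 122 < 117 + 89 = 206, the triangle is acute, so the smallest enclosing circle is the circumcircle.
Circumcentre = (61/62, 45/62), r² = 70577/1922.
Diameter = 2r = 2√(70577/1922) ≈ 12.12.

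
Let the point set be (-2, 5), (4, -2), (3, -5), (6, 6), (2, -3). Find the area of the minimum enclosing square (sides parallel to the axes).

121

The bounding box has width 8 and height 11.
An axis-aligned square enclosing the set must have side ≥ max(width, height).
So the minimum side is max(8, 11) = 11.
Area = 11² = 121.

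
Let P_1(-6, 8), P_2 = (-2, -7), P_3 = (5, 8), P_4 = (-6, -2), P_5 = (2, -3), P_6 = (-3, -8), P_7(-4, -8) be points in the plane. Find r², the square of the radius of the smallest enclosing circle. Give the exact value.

The minimum enclosing circle of a finite set is fixed by two of the points (as a diameter) or three (as a circumcircle).
The minimum enclosing circle is determined by three boundary points: P_1, P_3, P_7.
Their circumcentre is (-0.5, 0.5625) with r² = 85.56640625.
The farthest remaining point P_6 is at distance² 79.56640625 ≤ 85.56640625.

85.56640625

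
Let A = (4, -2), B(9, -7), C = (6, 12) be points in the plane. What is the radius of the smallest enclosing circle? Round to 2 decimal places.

Side lengths²: AB² = 50, AC² = 200, BC² = 370.
Since BC² = 370 ≥ 200 + 50 = 250, the angle opposite BC is not acute, so the smallest enclosing circle has BC as diameter.
Centre = midpoint of BC = (7.5, 2.5), r² = 370/4 = 92.5.
r = √(92.5) ≈ 9.62.

9.62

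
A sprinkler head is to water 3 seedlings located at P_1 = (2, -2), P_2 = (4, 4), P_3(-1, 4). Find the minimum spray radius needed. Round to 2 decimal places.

3.54

Side lengths²: P_1P_2² = 40, P_1P_3² = 45, P_2P_3² = 25.
Since P_1P_3² = 45 < 40 + 25 = 65, the triangle is acute, so the smallest enclosing circle is the circumcircle.
Circumcentre = (1.5, 1.5), r² = 12.5.
r = √(12.5) ≈ 3.54.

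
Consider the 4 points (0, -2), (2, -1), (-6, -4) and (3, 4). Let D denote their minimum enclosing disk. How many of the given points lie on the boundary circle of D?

A smallest enclosing disk is always determined by at most three of the input points on its boundary.
The farthest pair is (-6, -4)–(3, 4) with squared distance 145. The circle on this segment as diameter has centre (-1.5, 0) and r² = 145/4 = 36.25.
Check (0, -2): distance² to centre = 6.25 ≤ 36.25, so it lies inside.
All remaining points lie in this disk, and no smaller disk contains both endpoints, so this is the minimum enclosing circle.
The points at distance exactly r from the centre are (-6, -4), (3, 4) — 2 points.

2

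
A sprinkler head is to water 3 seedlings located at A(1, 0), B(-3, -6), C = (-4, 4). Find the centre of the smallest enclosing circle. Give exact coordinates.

Side lengths²: AB² = 52, AC² = 41, BC² = 101.
Since BC² = 101 ≥ 52 + 41 = 93, the angle opposite BC is not acute, so the smallest enclosing circle has BC as diameter.
Centre = midpoint of BC = (-3.5, -1), r² = 101/4 = 25.25.
Centre = (-3.5, -1).

(-3.5, -1)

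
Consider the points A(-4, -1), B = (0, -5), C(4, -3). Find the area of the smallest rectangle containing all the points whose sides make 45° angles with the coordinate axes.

30

In coordinates u = x + y, v = x − y the rectangle is axis-aligned; the map (x,y)→(u,v) scales areas by 2.
u-values: -5, -5, 1; range = 1 − (-5) = 6.
v-values: -3, 5, 7; range = 7 − (-3) = 10.
Area = (6 × 10) / 2 = 30.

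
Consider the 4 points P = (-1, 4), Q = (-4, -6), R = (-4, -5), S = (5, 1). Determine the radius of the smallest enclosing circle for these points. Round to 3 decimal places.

5.786

The minimum enclosing circle of a finite set is fixed by two of the points (as a diameter) or three (as a circumcircle).
The minimum enclosing circle is determined by three boundary points: P, Q, S.
Their circumcentre is (-5/46, -79/46) with r² = 35425/1058.
The farthest remaining point R is at distance² 27421/1058 ≤ 35425/1058.
r = √(35425/1058) ≈ 5.786.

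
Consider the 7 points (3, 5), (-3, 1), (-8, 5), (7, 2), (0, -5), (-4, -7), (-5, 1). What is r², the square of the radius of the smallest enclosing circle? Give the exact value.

By Welzl's lemma the MEC is supported by two points (diametrically opposite) or three points (on a circumcircle).
The minimum enclosing circle is determined by three boundary points: (-8, 5), (7, 2), (-4, -7).
Their circumcentre is (-15/14, 9/14) with r² = 6565/98.
The farthest remaining point (3, 5) is at distance² 3485/98 ≤ 6565/98.

6565/98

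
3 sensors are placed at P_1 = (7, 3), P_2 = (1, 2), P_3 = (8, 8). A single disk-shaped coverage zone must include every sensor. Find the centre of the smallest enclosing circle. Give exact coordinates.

(4.5, 5)

Side lengths²: P_1P_2² = 37, P_1P_3² = 26, P_2P_3² = 85.
Since P_2P_3² = 85 ≥ 37 + 26 = 63, the angle opposite P_2P_3 is not acute, so the smallest enclosing circle has P_2P_3 as diameter.
Centre = midpoint of P_2P_3 = (4.5, 5), r² = 85/4 = 21.25.
Centre = (4.5, 5).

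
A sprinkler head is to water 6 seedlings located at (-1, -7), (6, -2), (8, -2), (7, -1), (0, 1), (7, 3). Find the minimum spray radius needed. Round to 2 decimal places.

The minimum enclosing circle of a finite set is fixed by two of the points (as a diameter) or three (as a circumcircle).
The farthest pair is (-1, -7)–(7, 3) with squared distance 164. The circle on this segment as diameter has centre (3, -2) and r² = 164/4 = 41.
Check (6, -2): distance² to centre = 9 ≤ 41, so it lies inside.
All remaining points lie in this disk, and no smaller disk contains both endpoints, so this is the minimum enclosing circle.
r = √41 ≈ 6.40.

6.40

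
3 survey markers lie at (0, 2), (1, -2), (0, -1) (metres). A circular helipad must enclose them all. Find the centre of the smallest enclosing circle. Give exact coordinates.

(0.5, 0)

Call the three points A, B, C in the order given.
Side lengths²: AB² = 17, AC² = 9, BC² = 2.
Since AB² = 17 ≥ 9 + 2 = 11, the angle opposite AB is not acute, so the smallest enclosing circle has AB as diameter.
Centre = midpoint of AB = (0.5, 0), r² = 17/4 = 4.25.
Centre = (0.5, 0).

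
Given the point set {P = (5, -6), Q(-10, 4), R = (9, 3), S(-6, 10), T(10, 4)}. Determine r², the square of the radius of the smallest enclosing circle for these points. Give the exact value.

101.5625

The minimum enclosing circle is determined by three boundary points: P, Q, T.
Their circumcentre is (0, 2.75) with r² = 101.5625.
The farthest remaining point S is at distance² 88.5625 ≤ 101.5625.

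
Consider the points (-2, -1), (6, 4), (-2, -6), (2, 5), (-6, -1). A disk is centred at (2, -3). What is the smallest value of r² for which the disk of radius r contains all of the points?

The required radius is the distance from (2, -3) to the farthest point.
Squared distances: 20, 65, 25, 64, 68.
Maximum is 68, attained at (-6, -1).

68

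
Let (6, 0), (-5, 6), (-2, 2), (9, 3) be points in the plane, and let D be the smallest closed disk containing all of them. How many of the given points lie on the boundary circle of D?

2

A smallest enclosing disk is always determined by at most three of the input points on its boundary.
The farthest pair is (-5, 6)–(9, 3) with squared distance 205. The circle on this segment as diameter has centre (2, 4.5) and r² = 205/4 = 51.25.
Check (6, 0): distance² to centre = 36.25 ≤ 51.25, so it lies inside.
All remaining points lie in this disk, and no smaller disk contains both endpoints, so this is the minimum enclosing circle.
The points at distance exactly r from the centre are (-5, 6), (9, 3) — 2 points.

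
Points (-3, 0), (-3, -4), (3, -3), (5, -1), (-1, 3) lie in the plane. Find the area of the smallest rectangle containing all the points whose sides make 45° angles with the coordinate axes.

In coordinates u = x + y, v = x − y the rectangle is axis-aligned; the map (x,y)→(u,v) scales areas by 2.
u-values: -3, -7, 0, 4, 2; range = 4 − (-7) = 11.
v-values: -3, 1, 6, 6, -4; range = 6 − (-4) = 10.
Area = (11 × 10) / 2 = 55.

55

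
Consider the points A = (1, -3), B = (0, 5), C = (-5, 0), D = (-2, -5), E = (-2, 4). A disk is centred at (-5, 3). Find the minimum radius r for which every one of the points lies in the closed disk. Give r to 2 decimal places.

8.54

The required radius is the distance from (-5, 3) to the farthest point.
Squared distances: 72, 29, 9, 73, 10.
Maximum is 73, attained at D.
r = √73 ≈ 8.54.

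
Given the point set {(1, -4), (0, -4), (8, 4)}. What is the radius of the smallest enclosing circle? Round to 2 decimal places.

5.66

Call the three points A, B, C in the order given.
Side lengths²: AB² = 1, AC² = 113, BC² = 128.
Since BC² = 128 ≥ 113 + 1 = 114, the angle opposite BC is not acute, so the smallest enclosing circle has BC as diameter.
Centre = midpoint of BC = (4, 0), r² = 128/4 = 32.
r = √32 ≈ 5.66.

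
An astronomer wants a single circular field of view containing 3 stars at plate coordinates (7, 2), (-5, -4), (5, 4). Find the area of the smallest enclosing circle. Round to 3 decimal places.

141.372

Call the three points A, B, C in the order given.
Side lengths²: AB² = 180, AC² = 8, BC² = 164.
Since AB² = 180 ≥ 164 + 8 = 172, the angle opposite AB is not acute, so the smallest enclosing circle has AB as diameter.
Centre = midpoint of AB = (1, -1), r² = 180/4 = 45.
Area = π·r² = π·45 ≈ 141.372.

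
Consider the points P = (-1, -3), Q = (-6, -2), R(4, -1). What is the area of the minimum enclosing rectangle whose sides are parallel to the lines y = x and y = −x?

49.5

In coordinates u = x + y, v = x − y the rectangle is axis-aligned; the map (x,y)→(u,v) scales areas by 2.
u-values: -4, -8, 3; range = 3 − (-8) = 11.
v-values: 2, -4, 5; range = 5 − (-4) = 9.
Area = (11 × 9) / 2 = 49.5.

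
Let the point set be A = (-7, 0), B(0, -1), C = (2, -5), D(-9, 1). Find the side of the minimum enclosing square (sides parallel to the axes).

The bounding box has width 11 and height 6.
An axis-aligned square enclosing the set must have side ≥ max(width, height).
So the minimum side is max(11, 6) = 11.

11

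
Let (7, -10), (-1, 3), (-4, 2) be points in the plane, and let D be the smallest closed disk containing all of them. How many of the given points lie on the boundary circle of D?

2

Call the three points A, B, C in the order given.
Side lengths²: AB² = 233, AC² = 265, BC² = 10.
Since AC² = 265 ≥ 233 + 10 = 243, the angle opposite AC is not acute, so the smallest enclosing circle has AC as diameter.
Centre = midpoint of AC = (1.5, -4), r² = 265/4 = 66.25.
The points at distance exactly r from the centre are (7, -10), (-4, 2) — 2 points.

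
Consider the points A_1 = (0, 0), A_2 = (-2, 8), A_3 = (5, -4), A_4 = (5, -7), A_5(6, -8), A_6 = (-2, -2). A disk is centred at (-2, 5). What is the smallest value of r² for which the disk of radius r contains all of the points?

233

The required radius is the distance from (-2, 5) to the farthest point.
Squared distances: 29, 9, 130, 193, 233, 49.
Maximum is 233, attained at A_5.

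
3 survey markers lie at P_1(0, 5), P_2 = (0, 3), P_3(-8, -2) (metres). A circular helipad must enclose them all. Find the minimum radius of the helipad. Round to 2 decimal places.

5.32

Side lengths²: P_1P_2² = 4, P_1P_3² = 113, P_2P_3² = 89.
Since P_1P_3² = 113 ≥ 89 + 4 = 93, the angle opposite P_1P_3 is not acute, so the smallest enclosing circle has P_1P_3 as diameter.
Centre = midpoint of P_1P_3 = (-4, 1.5), r² = 113/4 = 28.25.
r = √(28.25) ≈ 5.32.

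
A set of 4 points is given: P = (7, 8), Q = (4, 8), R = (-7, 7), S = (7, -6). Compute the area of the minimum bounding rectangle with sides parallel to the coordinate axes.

x ranges over [-7, 7], width 14.
y ranges over [-6, 8], height 14.
Area = 14 × 14 = 196.

196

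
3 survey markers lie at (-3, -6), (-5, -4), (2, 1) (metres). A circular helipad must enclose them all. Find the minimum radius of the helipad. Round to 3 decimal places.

Call the three points A, B, C in the order given.
Side lengths²: AB² = 8, AC² = 74, BC² = 74.
Since BC² = 74 < 74 + 8 = 82, the triangle is acute, so the smallest enclosing circle is the circumcircle.
Circumcentre = (-13/12, -25/12), r² = 1369/72.
r = √(1369/72) ≈ 4.360.

4.360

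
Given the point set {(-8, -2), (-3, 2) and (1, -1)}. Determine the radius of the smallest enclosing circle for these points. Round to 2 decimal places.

Call the three points A, B, C in the order given.
Side lengths²: AB² = 41, AC² = 82, BC² = 25.
Since AC² = 82 ≥ 41 + 25 = 66, the angle opposite AC is not acute, so the smallest enclosing circle has AC as diameter.
Centre = midpoint of AC = (-3.5, -1.5), r² = 82/4 = 20.5.
r = √(20.5) ≈ 4.53.

4.53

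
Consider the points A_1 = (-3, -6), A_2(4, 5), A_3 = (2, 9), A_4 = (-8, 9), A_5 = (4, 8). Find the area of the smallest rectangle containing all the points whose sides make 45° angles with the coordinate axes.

In coordinates u = x + y, v = x − y the rectangle is axis-aligned; the map (x,y)→(u,v) scales areas by 2.
u-values: -9, 9, 11, 1, 12; range = 12 − (-9) = 21.
v-values: 3, -1, -7, -17, -4; range = 3 − (-17) = 20.
Area = (21 × 20) / 2 = 210.

210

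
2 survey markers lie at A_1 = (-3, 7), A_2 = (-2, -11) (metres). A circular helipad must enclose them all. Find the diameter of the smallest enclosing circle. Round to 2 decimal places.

18.03

The smallest circle enclosing two points has them as diameter endpoints.
Centre = midpoint = (-2.5, -2); r² = |A_1A_2|²/4 = 325/4 = 81.25.
Diameter = 2r = 2√(81.25) ≈ 18.03.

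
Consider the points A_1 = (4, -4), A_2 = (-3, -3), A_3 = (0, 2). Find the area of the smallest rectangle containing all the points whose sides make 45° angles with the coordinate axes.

40

In coordinates u = x + y, v = x − y the rectangle is axis-aligned; the map (x,y)→(u,v) scales areas by 2.
u-values: 0, -6, 2; range = 2 − (-6) = 8.
v-values: 8, 0, -2; range = 8 − (-2) = 10.
Area = (8 × 10) / 2 = 40.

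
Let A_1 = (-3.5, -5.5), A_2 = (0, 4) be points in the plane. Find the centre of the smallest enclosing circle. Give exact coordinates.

(-1.75, -0.75)

The smallest circle enclosing two points has them as diameter endpoints.
Centre = midpoint = (-1.75, -0.75); r² = |A_1A_2|²/4 = 102.5/4 = 25.625.
Centre = (-1.75, -0.75).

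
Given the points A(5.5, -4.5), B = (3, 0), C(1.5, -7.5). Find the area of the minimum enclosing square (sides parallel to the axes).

The bounding box has width 4 and height 7.5.
An axis-aligned square enclosing the set must have side ≥ max(width, height).
So the minimum side is max(4, 7.5) = 7.5.
Area = 7.5² = 56.25.

56.25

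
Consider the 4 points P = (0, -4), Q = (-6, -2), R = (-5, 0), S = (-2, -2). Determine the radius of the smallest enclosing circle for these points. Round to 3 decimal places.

The minimum enclosing circle of a finite set is fixed by two of the points (as a diameter) or three (as a circumcircle).
The minimum enclosing circle is determined by three boundary points: P, Q, R.
Their circumcentre is (-39/14, -33/14) with r² = 1025/98.
The farthest remaining point S is at distance² 73/98 ≤ 1025/98.
r = √(1025/98) ≈ 3.234.

3.234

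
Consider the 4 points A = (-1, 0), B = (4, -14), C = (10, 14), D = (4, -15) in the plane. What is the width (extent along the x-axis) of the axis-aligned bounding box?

max x = 10, min x = -1, so width = 11.

11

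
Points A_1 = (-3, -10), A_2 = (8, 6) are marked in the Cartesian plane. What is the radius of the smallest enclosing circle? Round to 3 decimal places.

The smallest circle enclosing two points has them as diameter endpoints.
Centre = midpoint = (2.5, -2); r² = |A_1A_2|²/4 = 377/4 = 94.25.
r = √(94.25) ≈ 9.708.

9.708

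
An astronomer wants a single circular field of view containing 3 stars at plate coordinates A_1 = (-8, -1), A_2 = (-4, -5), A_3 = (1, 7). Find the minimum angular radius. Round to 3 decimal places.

Side lengths²: A_1A_2² = 32, A_1A_3² = 145, A_2A_3² = 169.
Since A_2A_3² = 169 < 145 + 32 = 177, the triangle is acute, so the smallest enclosing circle is the circumcircle.
Circumcentre = (-63/34, 39/34), r² = 24505/578.
r = √(24505/578) ≈ 6.511.

6.511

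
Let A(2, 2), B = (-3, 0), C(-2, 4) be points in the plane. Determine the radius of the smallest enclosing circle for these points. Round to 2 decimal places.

2.76

Side lengths²: AB² = 29, AC² = 20, BC² = 17.
Since AB² = 29 < 20 + 17 = 37, the triangle is acute, so the smallest enclosing circle is the circumcircle.
Circumcentre = (-13/18, 14/9), r² = 2465/324.
r = √(2465/324) ≈ 2.76.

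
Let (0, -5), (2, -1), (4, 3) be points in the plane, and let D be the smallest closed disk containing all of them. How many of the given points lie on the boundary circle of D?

2

Call the three points A, B, C in the order given.
Side lengths²: AB² = 20, AC² = 80, BC² = 20.
Since AC² = 80 ≥ 20 + 20 = 40, the angle opposite AC is not acute, so the smallest enclosing circle has AC as diameter.
Centre = midpoint of AC = (2, -1), r² = 80/4 = 20.
The points at distance exactly r from the centre are (0, -5), (4, 3) — 2 points.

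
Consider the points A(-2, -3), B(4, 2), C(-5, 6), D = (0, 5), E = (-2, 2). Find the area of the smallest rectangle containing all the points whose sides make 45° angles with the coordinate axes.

71.5

In coordinates u = x + y, v = x − y the rectangle is axis-aligned; the map (x,y)→(u,v) scales areas by 2.
u-values: -5, 6, 1, 5, 0; range = 6 − (-5) = 11.
v-values: 1, 2, -11, -5, -4; range = 2 − (-11) = 13.
Area = (11 × 13) / 2 = 71.5.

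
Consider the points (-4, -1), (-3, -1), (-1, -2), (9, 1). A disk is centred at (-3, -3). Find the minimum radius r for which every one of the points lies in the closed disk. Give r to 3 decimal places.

The required radius is the distance from (-3, -3) to the farthest point.
Squared distances: 5, 4, 5, 160.
Maximum is 160, attained at (9, 1).
r = √160 ≈ 12.649.

12.649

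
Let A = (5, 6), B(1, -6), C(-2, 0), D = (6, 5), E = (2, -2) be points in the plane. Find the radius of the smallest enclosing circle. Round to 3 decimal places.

6.325

A smallest enclosing disk is always determined by at most three of the input points on its boundary.
The farthest pair is A–B with squared distance 160. The circle on this segment as diameter has centre (3, 0) and r² = 160/4 = 40.
Check C: distance² to centre = 25 ≤ 40, so it lies inside.
All remaining points lie in this disk, and no smaller disk contains both endpoints, so this is the minimum enclosing circle.
r = √40 ≈ 6.325.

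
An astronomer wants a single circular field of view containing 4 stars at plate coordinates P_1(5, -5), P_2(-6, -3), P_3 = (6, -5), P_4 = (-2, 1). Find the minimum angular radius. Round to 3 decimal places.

By Welzl's lemma the MEC is supported by two points (diametrically opposite) or three points (on a circumcircle).
The farthest pair is P_2–P_3 with squared distance 148. The circle on this segment as diameter has centre (0, -4) and r² = 148/4 = 37.
Check P_1: distance² to centre = 26 ≤ 37, so it lies inside.
All remaining points lie in this disk, and no smaller disk contains both endpoints, so this is the minimum enclosing circle.
r = √37 ≈ 6.083.

6.083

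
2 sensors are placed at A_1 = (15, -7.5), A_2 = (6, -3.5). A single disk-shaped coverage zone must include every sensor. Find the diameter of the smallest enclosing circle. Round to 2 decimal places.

The smallest circle enclosing two points has them as diameter endpoints.
Centre = midpoint = (10.5, -5.5); r² = |A_1A_2|²/4 = 97/4 = 24.25.
Diameter = 2r = 2√(24.25) ≈ 9.85.

9.85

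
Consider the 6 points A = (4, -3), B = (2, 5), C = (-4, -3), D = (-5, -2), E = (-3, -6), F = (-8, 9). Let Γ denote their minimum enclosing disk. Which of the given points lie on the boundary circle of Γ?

The minimum enclosing circle of a finite set is fixed by two of the points (as a diameter) or three (as a circumcircle).
The minimum enclosing circle is determined by three boundary points: A, E, F.
Their circumcentre is (-2.5, 2.5) with r² = 72.5.
The farthest remaining point C is at distance² 32.5 ≤ 72.5.
The points at distance exactly r from the centre are A, E, F — 3 points.

A, E, F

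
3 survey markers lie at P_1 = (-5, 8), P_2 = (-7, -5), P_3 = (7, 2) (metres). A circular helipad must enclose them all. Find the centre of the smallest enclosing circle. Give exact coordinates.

(-1.125, 0.75)

Side lengths²: P_1P_2² = 173, P_1P_3² = 180, P_2P_3² = 245.
Since P_2P_3² = 245 < 180 + 173 = 353, the triangle is acute, so the smallest enclosing circle is the circumcircle.
Circumcentre = (-1.125, 0.75), r² = 67.578125.
Centre = (-1.125, 0.75).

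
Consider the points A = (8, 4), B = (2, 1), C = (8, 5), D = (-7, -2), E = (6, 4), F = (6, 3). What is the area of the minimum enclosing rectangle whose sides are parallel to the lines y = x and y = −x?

99

In coordinates u = x + y, v = x − y the rectangle is axis-aligned; the map (x,y)→(u,v) scales areas by 2.
u-values: 12, 3, 13, -9, 10, 9; range = 13 − (-9) = 22.
v-values: 4, 1, 3, -5, 2, 3; range = 4 − (-5) = 9.
Area = (22 × 9) / 2 = 99.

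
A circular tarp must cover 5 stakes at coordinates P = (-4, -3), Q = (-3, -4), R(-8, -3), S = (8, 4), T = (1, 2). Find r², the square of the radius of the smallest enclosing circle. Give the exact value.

76.25

A smallest enclosing disk is always determined by at most three of the input points on its boundary.
The farthest pair is R–S with squared distance 305. The circle on this segment as diameter has centre (0, 0.5) and r² = 305/4 = 76.25.
Check P: distance² to centre = 28.25 ≤ 76.25, so it lies inside.
All remaining points lie in this disk, and no smaller disk contains both endpoints, so this is the minimum enclosing circle.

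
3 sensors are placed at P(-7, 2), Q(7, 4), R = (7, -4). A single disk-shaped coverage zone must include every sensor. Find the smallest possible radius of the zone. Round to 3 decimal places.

7.693

Side lengths²: PQ² = 200, PR² = 232, QR² = 64.
Since PR² = 232 < 200 + 64 = 264, the triangle is acute, so the smallest enclosing circle is the circumcircle.
Circumcentre = (3/7, 0), r² = 2900/49.
r = √(2900/49) ≈ 7.693.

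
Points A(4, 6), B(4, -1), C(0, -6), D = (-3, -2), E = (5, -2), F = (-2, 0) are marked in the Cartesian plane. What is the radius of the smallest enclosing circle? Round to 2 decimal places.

The minimum enclosing circle of a finite set is fixed by two of the points (as a diameter) or three (as a circumcircle).
The farthest pair is A–C with squared distance 160. The circle on this segment as diameter has centre (2, 0) and r² = 160/4 = 40.
Check B: distance² to centre = 5 ≤ 40, so it lies inside.
All remaining points lie in this disk, and no smaller disk contains both endpoints, so this is the minimum enclosing circle.
r = √40 ≈ 6.32.

6.32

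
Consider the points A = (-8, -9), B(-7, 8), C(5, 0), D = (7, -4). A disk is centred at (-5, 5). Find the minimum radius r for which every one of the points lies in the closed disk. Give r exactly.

The required radius is the distance from (-5, 5) to the farthest point.
Squared distances: 205, 13, 125, 225.
Maximum is 225, attained at D.
r = √225 = 15.

15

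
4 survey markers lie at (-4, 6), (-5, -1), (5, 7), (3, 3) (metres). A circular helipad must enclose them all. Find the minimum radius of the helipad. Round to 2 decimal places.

By Welzl's lemma the MEC is supported by two points (diametrically opposite) or three points (on a circumcircle).
The farthest pair is (-5, -1)–(5, 7) with squared distance 164. The circle on this segment as diameter has centre (0, 3) and r² = 164/4 = 41.
Check (-4, 6): distance² to centre = 25 ≤ 41, so it lies inside.
All remaining points lie in this disk, and no smaller disk contains both endpoints, so this is the minimum enclosing circle.
r = √41 ≈ 6.40.

6.40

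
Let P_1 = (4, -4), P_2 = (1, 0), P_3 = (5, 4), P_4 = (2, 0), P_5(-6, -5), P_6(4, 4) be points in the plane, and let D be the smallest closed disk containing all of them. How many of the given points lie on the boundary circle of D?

2

The farthest pair is P_3–P_5 with squared distance 202. The circle on this segment as diameter has centre (-0.5, -0.5) and r² = 202/4 = 50.5.
Check P_1: distance² to centre = 32.5 ≤ 50.5, so it lies inside.
All remaining points lie in this disk, and no smaller disk contains both endpoints, so this is the minimum enclosing circle.
The points at distance exactly r from the centre are P_3, P_5 — 2 points.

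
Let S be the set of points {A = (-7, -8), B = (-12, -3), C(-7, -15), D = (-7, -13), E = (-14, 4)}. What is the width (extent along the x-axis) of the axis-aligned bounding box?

7

max x = -7, min x = -14, so width = 7.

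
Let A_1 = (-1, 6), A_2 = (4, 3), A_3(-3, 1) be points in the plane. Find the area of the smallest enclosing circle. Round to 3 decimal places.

Side lengths²: A_1A_2² = 34, A_1A_3² = 29, A_2A_3² = 53.
Since A_2A_3² = 53 < 34 + 29 = 63, the triangle is acute, so the smallest enclosing circle is the circumcircle.
Circumcentre = (21/62, 159/62), r² = 26129/1922.
Area = π·r² = π·26129/1922 ≈ 42.709.

42.709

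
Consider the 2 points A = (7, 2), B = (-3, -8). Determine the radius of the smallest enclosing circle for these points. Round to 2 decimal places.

The smallest circle enclosing two points has them as diameter endpoints.
Centre = midpoint = (2, -3); r² = |AB|²/4 = 200/4 = 50.
r = √50 ≈ 7.07.

7.07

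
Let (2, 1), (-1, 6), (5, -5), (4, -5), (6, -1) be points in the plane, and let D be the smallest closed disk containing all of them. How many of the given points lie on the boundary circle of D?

The farthest pair is (-1, 6)–(5, -5) with squared distance 157. The circle on this segment as diameter has centre (2, 0.5) and r² = 157/4 = 39.25.
Check (2, 1): distance² to centre = 0.25 ≤ 39.25, so it lies inside.
All remaining points lie in this disk, and no smaller disk contains both endpoints, so this is the minimum enclosing circle.
The points at distance exactly r from the centre are (-1, 6), (5, -5) — 2 points.

2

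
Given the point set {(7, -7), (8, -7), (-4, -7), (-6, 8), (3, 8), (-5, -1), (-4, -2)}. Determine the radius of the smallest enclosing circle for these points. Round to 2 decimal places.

10.26

By Welzl's lemma the MEC is supported by two points (diametrically opposite) or three points (on a circumcircle).
The farthest pair is (8, -7)–(-6, 8) with squared distance 421. The circle on this segment as diameter has centre (1, 0.5) and r² = 421/4 = 105.25.
Check (7, -7): distance² to centre = 92.25 ≤ 105.25, so it lies inside.
All remaining points lie in this disk, and no smaller disk contains both endpoints, so this is the minimum enclosing circle.
r = √(105.25) ≈ 10.26.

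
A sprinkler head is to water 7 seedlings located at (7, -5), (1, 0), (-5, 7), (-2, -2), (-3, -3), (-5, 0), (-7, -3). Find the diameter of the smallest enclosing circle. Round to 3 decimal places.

16.997

By Welzl's lemma the MEC is supported by two points (diametrically opposite) or three points (on a circumcircle).
The minimum enclosing circle is determined by three boundary points: (7, -5), (-5, 7), (-7, -3).
Their circumcentre is (2/3, 2/3) with r² = 650/9.
The farthest remaining point (-5, 0) is at distance² 293/9 ≤ 650/9.
Diameter = 2r = 2√(650/9) ≈ 16.997.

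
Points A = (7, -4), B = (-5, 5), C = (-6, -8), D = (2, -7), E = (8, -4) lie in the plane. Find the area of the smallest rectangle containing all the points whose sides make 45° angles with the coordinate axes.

In coordinates u = x + y, v = x − y the rectangle is axis-aligned; the map (x,y)→(u,v) scales areas by 2.
u-values: 3, 0, -14, -5, 4; range = 4 − (-14) = 18.
v-values: 11, -10, 2, 9, 12; range = 12 − (-10) = 22.
Area = (18 × 22) / 2 = 198.

198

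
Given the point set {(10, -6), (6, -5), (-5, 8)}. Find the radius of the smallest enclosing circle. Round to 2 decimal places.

10.26

Call the three points A, B, C in the order given.
Side lengths²: AB² = 17, AC² = 421, BC² = 290.
Since AC² = 421 ≥ 290 + 17 = 307, the angle opposite AC is not acute, so the smallest enclosing circle has AC as diameter.
Centre = midpoint of AC = (2.5, 1), r² = 421/4 = 105.25.
r = √(105.25) ≈ 10.26.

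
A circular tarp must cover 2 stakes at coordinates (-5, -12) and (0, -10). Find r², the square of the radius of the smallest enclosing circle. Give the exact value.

7.25

The smallest circle enclosing two points has them as diameter endpoints.
Centre = midpoint = (-2.5, -11); r² = |(-5, -12)−(0, -10)|²/4 = 29/4 = 7.25.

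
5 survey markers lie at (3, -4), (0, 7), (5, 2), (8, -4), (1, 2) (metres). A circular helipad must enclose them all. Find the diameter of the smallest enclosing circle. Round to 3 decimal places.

13.601

A smallest enclosing disk is always determined by at most three of the input points on its boundary.
The farthest pair is (0, 7)–(8, -4) with squared distance 185. The circle on this segment as diameter has centre (4, 1.5) and r² = 185/4 = 46.25.
Check (3, -4): distance² to centre = 31.25 ≤ 46.25, so it lies inside.
All remaining points lie in this disk, and no smaller disk contains both endpoints, so this is the minimum enclosing circle.
Diameter = 2r = 2√(46.25) ≈ 13.601.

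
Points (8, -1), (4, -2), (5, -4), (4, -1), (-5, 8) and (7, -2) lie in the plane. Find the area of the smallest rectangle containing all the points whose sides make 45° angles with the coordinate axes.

66

In coordinates u = x + y, v = x − y the rectangle is axis-aligned; the map (x,y)→(u,v) scales areas by 2.
u-values: 7, 2, 1, 3, 3, 5; range = 7 − 1 = 6.
v-values: 9, 6, 9, 5, -13, 9; range = 9 − (-13) = 22.
Area = (6 × 22) / 2 = 66.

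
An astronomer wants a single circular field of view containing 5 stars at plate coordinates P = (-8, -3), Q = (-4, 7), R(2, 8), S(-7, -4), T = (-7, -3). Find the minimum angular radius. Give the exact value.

The minimum enclosing circle of a finite set is fixed by two of the points (as a diameter) or three (as a circumcircle).
The farthest pair is R–S with squared distance 225. The circle on this segment as diameter has centre (-2.5, 2) and r² = 225/4 = 56.25.
Check P: distance² to centre = 55.25 ≤ 56.25, so it lies inside.
All remaining points lie in this disk, and no smaller disk contains both endpoints, so this is the minimum enclosing circle.
r = √(56.25) = 7.5.

7.5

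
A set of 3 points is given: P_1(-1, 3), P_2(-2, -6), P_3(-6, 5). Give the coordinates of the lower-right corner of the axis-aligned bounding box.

(-1, -6)

x-range [-6, -1], y-range [-6, 5].
The lower-right corner is (-1, -6).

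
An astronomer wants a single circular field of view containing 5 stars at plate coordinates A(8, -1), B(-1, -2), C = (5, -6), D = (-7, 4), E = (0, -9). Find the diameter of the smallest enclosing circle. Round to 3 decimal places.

16.508

By Welzl's lemma the MEC is supported by two points (diametrically opposite) or three points (on a circumcircle).
The minimum enclosing circle is determined by three boundary points: A, D, E.
Their circumcentre is (-0.25, -0.75) with r² = 68.125.
The farthest remaining point C is at distance² 55.125 ≤ 68.125.
Diameter = 2r = 2√(68.125) ≈ 16.508.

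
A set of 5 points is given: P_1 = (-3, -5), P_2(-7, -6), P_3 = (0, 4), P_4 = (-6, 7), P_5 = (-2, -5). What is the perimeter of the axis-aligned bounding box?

Width = max x − min x = 0 − (-7) = 7.
Height = max y − min y = 7 − (-6) = 13.
Perimeter = 2(7 + 13) = 40.

40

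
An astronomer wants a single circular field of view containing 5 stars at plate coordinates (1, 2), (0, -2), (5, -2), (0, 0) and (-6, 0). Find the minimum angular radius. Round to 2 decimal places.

The farthest pair is (5, -2)–(-6, 0) with squared distance 125. The circle on this segment as diameter has centre (-0.5, -1) and r² = 125/4 = 31.25.
Check (1, 2): distance² to centre = 11.25 ≤ 31.25, so it lies inside.
All remaining points lie in this disk, and no smaller disk contains both endpoints, so this is the minimum enclosing circle.
r = √(31.25) ≈ 5.59.

5.59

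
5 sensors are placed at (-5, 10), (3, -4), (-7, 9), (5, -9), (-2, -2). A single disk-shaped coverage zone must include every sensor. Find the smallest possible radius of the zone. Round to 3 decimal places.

The minimum enclosing circle of a finite set is fixed by two of the points (as a diameter) or three (as a circumcircle).
The farthest pair is (-7, 9)–(5, -9) with squared distance 468. The circle on this segment as diameter has centre (-1, 0) and r² = 468/4 = 117.
Check (-5, 10): distance² to centre = 116 ≤ 117, so it lies inside.
All remaining points lie in this disk, and no smaller disk contains both endpoints, so this is the minimum enclosing circle.
r = √117 ≈ 10.817.

10.817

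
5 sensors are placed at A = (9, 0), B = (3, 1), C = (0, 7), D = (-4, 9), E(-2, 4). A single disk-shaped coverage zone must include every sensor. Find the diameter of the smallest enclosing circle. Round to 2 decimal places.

By Welzl's lemma the MEC is supported by two points (diametrically opposite) or three points (on a circumcircle).
The farthest pair is A–D with squared distance 250. The circle on this segment as diameter has centre (2.5, 4.5) and r² = 250/4 = 62.5.
Check B: distance² to centre = 12.5 ≤ 62.5, so it lies inside.
All remaining points lie in this disk, and no smaller disk contains both endpoints, so this is the minimum enclosing circle.
Diameter = 2r = 2√(62.5) ≈ 15.81.

15.81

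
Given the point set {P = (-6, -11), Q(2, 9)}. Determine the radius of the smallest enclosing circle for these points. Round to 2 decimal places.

10.77

The smallest circle enclosing two points has them as diameter endpoints.
Centre = midpoint = (-2, -1); r² = |PQ|²/4 = 464/4 = 116.
r = √116 ≈ 10.77.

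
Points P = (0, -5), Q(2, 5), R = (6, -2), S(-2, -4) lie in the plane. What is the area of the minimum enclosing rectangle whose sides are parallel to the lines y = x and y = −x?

In coordinates u = x + y, v = x − y the rectangle is axis-aligned; the map (x,y)→(u,v) scales areas by 2.
u-values: -5, 7, 4, -6; range = 7 − (-6) = 13.
v-values: 5, -3, 8, 2; range = 8 − (-3) = 11.
Area = (13 × 11) / 2 = 71.5.

71.5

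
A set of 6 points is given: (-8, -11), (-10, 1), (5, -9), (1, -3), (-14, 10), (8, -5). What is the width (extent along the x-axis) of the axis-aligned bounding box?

max x = 8, min x = -14, so width = 22.

22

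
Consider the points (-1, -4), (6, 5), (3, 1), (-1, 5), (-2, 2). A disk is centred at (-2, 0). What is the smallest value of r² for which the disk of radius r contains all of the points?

The required radius is the distance from (-2, 0) to the farthest point.
Squared distances: 17, 89, 26, 26, 4.
Maximum is 89, attained at (6, 5).

89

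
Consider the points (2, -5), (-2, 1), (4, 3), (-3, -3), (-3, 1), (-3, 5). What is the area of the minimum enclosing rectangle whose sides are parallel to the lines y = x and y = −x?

In coordinates u = x + y, v = x − y the rectangle is axis-aligned; the map (x,y)→(u,v) scales areas by 2.
u-values: -3, -1, 7, -6, -2, 2; range = 7 − (-6) = 13.
v-values: 7, -3, 1, 0, -4, -8; range = 7 − (-8) = 15.
Area = (13 × 15) / 2 = 97.5.

97.5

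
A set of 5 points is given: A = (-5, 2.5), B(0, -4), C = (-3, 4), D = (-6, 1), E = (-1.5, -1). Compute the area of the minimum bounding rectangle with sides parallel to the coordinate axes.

48

x ranges over [-6, 0], width 6.
y ranges over [-4, 4], height 8.
Area = 6 × 8 = 48.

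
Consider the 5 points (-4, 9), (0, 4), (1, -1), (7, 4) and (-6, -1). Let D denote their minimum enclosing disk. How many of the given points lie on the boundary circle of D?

The minimum enclosing circle is determined by three boundary points: (-4, 9), (7, 4), (-6, -1).
Their circumcentre is (-1/12, 181/60) with r² = 92053/1800.
The farthest remaining point (1, -1) is at distance² 31153/1800 ≤ 92053/1800.
The points at distance exactly r from the centre are (-4, 9), (7, 4), (-6, -1) — 3 points.

3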